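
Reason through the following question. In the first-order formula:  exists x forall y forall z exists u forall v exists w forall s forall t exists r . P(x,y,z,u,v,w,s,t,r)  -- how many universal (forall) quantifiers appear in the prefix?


Quantifier prefix: exists x forall y forall z exists u forall v exists w forall s forall t exists r
Mark each quantifier type:
  E U U E U E U U E
Universal count = 5, Existential count = 4
Asked for universal (forall) quantifiers: 5

5


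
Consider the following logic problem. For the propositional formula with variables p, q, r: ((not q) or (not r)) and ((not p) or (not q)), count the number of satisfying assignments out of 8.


Evaluate all 8 assignments for p, q, r:
p=0, q=0, r=0: 1
p=0, q=0, r=1: 1
p=0, q=1, r=0: 1
p=0, q=1, r=1: 0
p=1, q=0, r=0: 1
p=1, q=0, r=1: 1
p=1, q=1, r=0: 0
p=1, q=1, r=1: 0
Satisfying count = 5

5


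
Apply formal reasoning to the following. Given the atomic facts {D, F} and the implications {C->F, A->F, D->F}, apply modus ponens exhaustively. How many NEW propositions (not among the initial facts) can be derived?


Initial facts: {D, F}
Apply modus ponens to closure:
  (no implication fires)
Final known: {D, F}
New propositions: {(none)}
Count = 0

0


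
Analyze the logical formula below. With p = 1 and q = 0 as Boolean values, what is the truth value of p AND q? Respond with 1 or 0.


p = 1, q = 0
Operation: p AND q
Evaluate: 1 AND 0 = 0

0


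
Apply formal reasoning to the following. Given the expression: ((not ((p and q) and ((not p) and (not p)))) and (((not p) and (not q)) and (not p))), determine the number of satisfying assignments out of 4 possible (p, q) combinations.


Check all 4 assignments:
p=0, q=0: 1
p=0, q=1: 0
p=1, q=0: 0
p=1, q=1: 0
Count of True = 1

1


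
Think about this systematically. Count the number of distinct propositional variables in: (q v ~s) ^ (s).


Identify each variable that appears in the formula.
Variables found: q, s
Count = 2

2


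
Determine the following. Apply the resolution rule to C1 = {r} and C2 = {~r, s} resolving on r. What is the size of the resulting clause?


Remove r from C1 and ~r from C2.
C1 remainder: {}
C2 remainder: {s}
Union (resolvent): {s}
Resolvent has 1 literal(s).

1


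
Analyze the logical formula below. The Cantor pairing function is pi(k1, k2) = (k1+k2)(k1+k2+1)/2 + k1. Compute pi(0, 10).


k1 + k2 = 10
(k1+k2)(k1+k2+1)/2 = 10 * 11 / 2 = 55
pi = 55 + 0 = 55

55


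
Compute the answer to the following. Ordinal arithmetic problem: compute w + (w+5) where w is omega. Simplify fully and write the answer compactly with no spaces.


Compute w + (w+5).
Ordinal + is associative but NOT commutative; for finite n>0, n + w = w but w + n stays w+n.
w + (w+5) = (w+w) + 5 = w*2+5.
Result = w*2+5

w*2+5


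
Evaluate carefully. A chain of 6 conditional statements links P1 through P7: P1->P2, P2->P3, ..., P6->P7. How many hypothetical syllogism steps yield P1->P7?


With 6 implications in a chain connecting 7 propositions:
P1->P2, P2->P3, ..., P6->P7
Steps needed = (number of implications) - 1 = 6 - 1 = 5

5


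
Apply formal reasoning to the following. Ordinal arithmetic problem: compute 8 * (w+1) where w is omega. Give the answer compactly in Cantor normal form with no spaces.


Compute 8 * (w+1).
Ordinal * is associative and left-distributive over +, but NOT commutative; for finite n>1, n*w = w but w*n stays w*n.
By left-distributivity: 8 * (w+1) = 8*w + 8*1 = w + 8 = w+8.
Result = w+8

w+8


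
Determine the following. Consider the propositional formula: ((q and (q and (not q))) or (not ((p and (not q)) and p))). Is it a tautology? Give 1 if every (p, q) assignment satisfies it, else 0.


Check all 4 assignments:
p=0, q=0: 1
p=0, q=1: 1
p=1, q=0: 0
p=1, q=1: 1
Satisfying count = 3/4.
Tautology iff count = 4: no.

0


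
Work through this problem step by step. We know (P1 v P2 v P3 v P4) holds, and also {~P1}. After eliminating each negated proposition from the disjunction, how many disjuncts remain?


Original disjuncts (4): P1, P2, P3, P4
Negated (eliminate): ~P1
Remaining disjuncts: P2, P3, P4
Count = 4 - 1 = 3

3


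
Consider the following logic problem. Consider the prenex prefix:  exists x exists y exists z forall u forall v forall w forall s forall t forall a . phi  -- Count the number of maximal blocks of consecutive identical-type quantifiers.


Quantifier-type sequence: E E E A A A A A A  (A=forall, E=exists)
Group into maximal same-type runs:
  Ex3 | Ax6
Number of blocks = 2

2


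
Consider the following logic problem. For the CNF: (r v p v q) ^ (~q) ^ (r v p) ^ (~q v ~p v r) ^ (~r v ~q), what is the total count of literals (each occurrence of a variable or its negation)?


Counting literals in each clause:
Clause 1: 3 literal(s)
Clause 2: 1 literal(s)
Clause 3: 2 literal(s)
Clause 4: 3 literal(s)
Clause 5: 2 literal(s)
Total = 11

11


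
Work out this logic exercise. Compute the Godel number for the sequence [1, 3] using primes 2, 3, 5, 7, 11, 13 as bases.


Encode each element as an exponent of the corresponding prime:
  2^1 = 2
  3^3 = 27
Product = 2 * 27 = 54

54


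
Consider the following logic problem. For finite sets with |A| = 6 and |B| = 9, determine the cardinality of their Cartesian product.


The Cartesian product A x B contains all ordered pairs (a, b).
|A x B| = |A| * |B| = 6 * 9 = 54

54


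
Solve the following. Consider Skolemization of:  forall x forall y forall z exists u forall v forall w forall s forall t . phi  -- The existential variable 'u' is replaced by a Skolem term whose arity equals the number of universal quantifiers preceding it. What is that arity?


Quantifier prefix: forall x forall y forall z exists u forall v forall w forall s forall t
'u' is existentially quantified at position 4.
Universal variables preceding it: x, y, z
Skolem function arity = 3

3


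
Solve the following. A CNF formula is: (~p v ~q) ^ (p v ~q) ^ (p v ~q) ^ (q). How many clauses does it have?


A CNF formula is a conjunction of clauses.
Clauses are separated by ^.
Counting the conjuncts: 4 clauses.

4


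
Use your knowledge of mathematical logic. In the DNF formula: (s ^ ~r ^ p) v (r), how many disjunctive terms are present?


A DNF formula is a disjunction of terms (conjunctions).
Terms are separated by v.
Counting the disjuncts: 2 terms.

2


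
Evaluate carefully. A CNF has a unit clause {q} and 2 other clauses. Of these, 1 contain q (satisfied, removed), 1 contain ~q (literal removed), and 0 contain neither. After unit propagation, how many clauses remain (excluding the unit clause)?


Satisfied (removed): 1
Shortened (remain): 1
Unchanged (remain): 0
Remaining = 1 + 0 = 1

1


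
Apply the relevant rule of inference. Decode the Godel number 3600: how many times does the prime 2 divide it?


Factorize 3600 by dividing by 2 repeatedly.
Division steps: 2 divides 3600 exactly 4 time(s).
Exponent of 2 = 4

4


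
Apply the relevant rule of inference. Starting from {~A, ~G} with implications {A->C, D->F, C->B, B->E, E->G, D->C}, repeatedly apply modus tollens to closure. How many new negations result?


Initial negated facts: {~A, ~G}
Apply modus tollens to closure:
  ~G and E->G  =>  ~E
  ~E and B->E  =>  ~B
  ~B and C->B  =>  ~C
  ~C and D->C  =>  ~D
Final negated: {~A, ~B, ~C, ~D, ~E, ~G}
New negations: {~B, ~C, ~D, ~E}
Count = 4

4


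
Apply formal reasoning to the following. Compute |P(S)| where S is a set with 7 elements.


The power set of a set with n elements has 2^n elements.
|P(S)| = 2^7 = 128

128


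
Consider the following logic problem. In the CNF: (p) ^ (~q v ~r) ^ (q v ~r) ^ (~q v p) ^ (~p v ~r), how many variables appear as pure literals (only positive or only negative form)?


Check each variable for pure literal status:
p: mixed (not pure)
q: mixed (not pure)
r: pure negative
Pure literal count = 1

1


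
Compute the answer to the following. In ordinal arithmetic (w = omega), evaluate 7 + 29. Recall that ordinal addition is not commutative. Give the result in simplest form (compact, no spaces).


Compute 7 + 29.
Ordinal + is associative but NOT commutative; for finite n>0, n + w = w but w + n stays w+n.
Both operands finite; ordinal + agrees with natural +: 7 + 29 = 36.
Result = 36

36


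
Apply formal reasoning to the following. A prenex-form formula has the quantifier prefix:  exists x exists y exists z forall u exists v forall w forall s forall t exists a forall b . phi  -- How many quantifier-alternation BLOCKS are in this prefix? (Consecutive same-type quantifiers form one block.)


Quantifier-type sequence: E E E A E A A A E A  (A=forall, E=exists)
Group into maximal same-type runs:
  Ex3 | Ax1 | Ex1 | Ax3 | Ex1 | Ax1
Number of blocks = 6

6


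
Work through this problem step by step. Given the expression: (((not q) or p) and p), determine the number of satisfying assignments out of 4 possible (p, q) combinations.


Check all 4 assignments:
p=0, q=0: 0
p=0, q=1: 0
p=1, q=0: 1
p=1, q=1: 1
Count of True = 2

2


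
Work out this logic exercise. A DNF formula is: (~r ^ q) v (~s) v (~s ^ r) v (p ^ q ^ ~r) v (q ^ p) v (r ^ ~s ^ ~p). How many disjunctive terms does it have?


A DNF formula is a disjunction of terms (conjunctions).
Terms are separated by v.
Counting the disjuncts: 6 terms.

6


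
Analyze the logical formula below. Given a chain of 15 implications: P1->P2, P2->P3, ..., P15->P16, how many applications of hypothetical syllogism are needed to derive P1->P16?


With 15 implications in a chain connecting 16 propositions:
P1->P2, P2->P3, ..., P15->P16
Steps needed = (number of implications) - 1 = 15 - 1 = 14

14


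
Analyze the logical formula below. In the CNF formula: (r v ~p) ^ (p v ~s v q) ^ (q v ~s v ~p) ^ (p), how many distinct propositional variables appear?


Identify each variable that appears in the formula.
Variables found: p, q, r, s
Count = 4

4


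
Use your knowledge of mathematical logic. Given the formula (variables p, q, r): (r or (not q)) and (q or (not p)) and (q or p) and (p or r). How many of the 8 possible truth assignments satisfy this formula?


Evaluate all 8 assignments for p, q, r:
p=0, q=0, r=0: 0
p=0, q=0, r=1: 0
p=0, q=1, r=0: 0
p=0, q=1, r=1: 1
p=1, q=0, r=0: 0
p=1, q=0, r=1: 0
p=1, q=1, r=0: 0
p=1, q=1, r=1: 1
Satisfying count = 2

2


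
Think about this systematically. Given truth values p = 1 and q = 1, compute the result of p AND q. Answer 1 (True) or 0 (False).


p = 1, q = 1
Operation: p AND q
Evaluate: 1 AND 1 = 1

1


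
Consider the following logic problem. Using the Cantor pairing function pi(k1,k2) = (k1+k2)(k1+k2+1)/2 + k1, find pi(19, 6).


k1 + k2 = 25
(k1+k2)(k1+k2+1)/2 = 25 * 26 / 2 = 325
pi = 325 + 19 = 344

344


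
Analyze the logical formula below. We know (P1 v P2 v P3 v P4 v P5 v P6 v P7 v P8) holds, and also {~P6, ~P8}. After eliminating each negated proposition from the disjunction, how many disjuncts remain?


Original disjuncts (8): P1, P2, P3, P4, P5, P6, P7, P8
Negated (eliminate): ~P6, ~P8
Remaining disjuncts: P1, P2, P3, P4, P5, P7
Count = 8 - 2 = 6

6


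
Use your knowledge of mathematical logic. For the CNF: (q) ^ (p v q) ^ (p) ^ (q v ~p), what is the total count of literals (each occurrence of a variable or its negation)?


Counting literals in each clause:
Clause 1: 1 literal(s)
Clause 2: 2 literal(s)
Clause 3: 1 literal(s)
Clause 4: 2 literal(s)
Total = 6

6


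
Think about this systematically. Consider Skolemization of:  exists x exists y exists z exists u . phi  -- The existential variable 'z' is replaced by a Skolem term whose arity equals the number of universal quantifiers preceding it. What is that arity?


Quantifier prefix: exists x exists y exists z exists u
'z' is existentially quantified at position 3.
No universal quantifiers precede it.
Skolem function arity = 0 (a Skolem constant)

0


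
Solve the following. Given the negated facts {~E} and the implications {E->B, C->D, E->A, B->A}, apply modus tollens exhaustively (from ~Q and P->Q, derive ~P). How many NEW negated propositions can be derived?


Initial negated facts: {~E}
Apply modus tollens to closure:
  (no implication fires)
Final negated: {~E}
New negations: {(none)}
Count = 0

0


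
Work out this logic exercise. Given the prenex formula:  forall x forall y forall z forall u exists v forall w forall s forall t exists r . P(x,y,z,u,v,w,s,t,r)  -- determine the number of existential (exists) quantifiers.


Quantifier prefix: forall x forall y forall z forall u exists v forall w forall s forall t exists r
Mark each quantifier type:
  U U U U E U U U E
Universal count = 7, Existential count = 2
Asked for existential (exists) quantifiers: 2

2


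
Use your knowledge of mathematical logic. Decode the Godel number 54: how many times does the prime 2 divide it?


Factorize 54 by dividing by 2 repeatedly.
Division steps: 2 divides 54 exactly 1 time(s).
Exponent of 2 = 1

1


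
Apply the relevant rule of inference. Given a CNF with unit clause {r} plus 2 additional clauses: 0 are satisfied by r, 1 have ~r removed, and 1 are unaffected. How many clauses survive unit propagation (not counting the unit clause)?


Satisfied (removed): 0
Shortened (remain): 1
Unchanged (remain): 1
Remaining = 1 + 1 = 2

2


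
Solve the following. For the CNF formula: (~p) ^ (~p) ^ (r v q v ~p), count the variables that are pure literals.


Check each variable for pure literal status:
p: pure negative
q: pure positive
r: pure positive
Pure literal count = 3

3


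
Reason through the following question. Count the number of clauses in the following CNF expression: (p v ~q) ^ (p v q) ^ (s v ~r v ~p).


A CNF formula is a conjunction of clauses.
Clauses are separated by ^.
Counting the conjuncts: 3 clauses.

3


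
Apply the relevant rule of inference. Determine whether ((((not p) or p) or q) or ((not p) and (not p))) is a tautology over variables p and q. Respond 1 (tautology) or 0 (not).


Check all 4 assignments:
p=0, q=0: 1
p=0, q=1: 1
p=1, q=0: 1
p=1, q=1: 1
Satisfying count = 4/4.
Tautology iff count = 4: yes.

1


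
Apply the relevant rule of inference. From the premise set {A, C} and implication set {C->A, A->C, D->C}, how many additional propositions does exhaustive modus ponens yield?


Initial facts: {A, C}
Apply modus ponens to closure:
  (no implication fires)
Final known: {A, C}
New propositions: {(none)}
Count = 0

0


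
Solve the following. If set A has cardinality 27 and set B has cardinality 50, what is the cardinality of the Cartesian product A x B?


The Cartesian product A x B contains all ordered pairs (a, b).
|A x B| = |A| * |B| = 27 * 50 = 1350

1350


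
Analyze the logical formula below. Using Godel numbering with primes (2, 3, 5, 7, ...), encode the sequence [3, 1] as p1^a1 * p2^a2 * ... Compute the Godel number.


Encode each element as an exponent of the corresponding prime:
  2^3 = 8
  3^1 = 3
Product = 8 * 3 = 24

24


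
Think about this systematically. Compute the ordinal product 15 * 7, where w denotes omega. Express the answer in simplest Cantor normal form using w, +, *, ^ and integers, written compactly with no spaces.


Compute 15 * 7.
Ordinal * is associative and left-distributive over +, but NOT commutative; for finite n>1, n*w = w but w*n stays w*n.
Both finite; ordinal * agrees with natural *: 15 * 7 = 105.
Result = 105

105


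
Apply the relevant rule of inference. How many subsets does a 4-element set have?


The power set of a set with n elements has 2^n elements.
|P(S)| = 2^4 = 16

16


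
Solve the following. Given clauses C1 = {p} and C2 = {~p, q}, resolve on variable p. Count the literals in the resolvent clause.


Remove p from C1 and ~p from C2.
C1 remainder: {}
C2 remainder: {q}
Union (resolvent): {q}
Resolvent has 1 literal(s).

1


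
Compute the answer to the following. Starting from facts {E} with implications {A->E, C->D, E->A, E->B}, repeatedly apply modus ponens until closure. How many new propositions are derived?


Initial facts: {E}
Apply modus ponens to closure:
  E and E->A  =>  A
  E and E->B  =>  B
Final known: {A, B, E}
New propositions: {A, B}
Count = 2

2


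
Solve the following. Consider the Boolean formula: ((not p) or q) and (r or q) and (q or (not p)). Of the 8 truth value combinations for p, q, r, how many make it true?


Evaluate all 8 assignments for p, q, r:
p=0, q=0, r=0: 0
p=0, q=0, r=1: 1
p=0, q=1, r=0: 1
p=0, q=1, r=1: 1
p=1, q=0, r=0: 0
p=1, q=0, r=1: 0
p=1, q=1, r=0: 1
p=1, q=1, r=1: 1
Satisfying count = 5

5


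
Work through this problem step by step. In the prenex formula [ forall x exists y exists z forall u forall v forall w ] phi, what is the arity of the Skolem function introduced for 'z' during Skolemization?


Quantifier prefix: forall x exists y exists z forall u forall v forall w
'z' is existentially quantified at position 3.
Universal variables preceding it: x
Skolem function arity = 1

1


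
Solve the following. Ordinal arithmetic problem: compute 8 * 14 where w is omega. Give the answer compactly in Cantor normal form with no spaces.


Compute 8 * 14.
Ordinal * is associative and left-distributive over +, but NOT commutative; for finite n>1, n*w = w but w*n stays w*n.
Both finite; ordinal * agrees with natural *: 8 * 14 = 112.
Result = 112

112


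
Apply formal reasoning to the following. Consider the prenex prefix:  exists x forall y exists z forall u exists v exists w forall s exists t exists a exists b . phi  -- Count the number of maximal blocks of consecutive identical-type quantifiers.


Quantifier-type sequence: E A E A E E A E E E  (A=forall, E=exists)
Group into maximal same-type runs:
  Ex1 | Ax1 | Ex1 | Ax1 | Ex2 | Ax1 | Ex3
Number of blocks = 7

7


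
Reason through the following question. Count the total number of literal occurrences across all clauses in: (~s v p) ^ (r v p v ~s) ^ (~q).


Counting literals in each clause:
Clause 1: 2 literal(s)
Clause 2: 3 literal(s)
Clause 3: 1 literal(s)
Total = 6

6


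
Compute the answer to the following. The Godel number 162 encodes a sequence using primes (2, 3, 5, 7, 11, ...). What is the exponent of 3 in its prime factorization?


Factorize 162 by dividing by 3 repeatedly.
Division steps: 3 divides 162 exactly 4 time(s).
Exponent of 3 = 4

4


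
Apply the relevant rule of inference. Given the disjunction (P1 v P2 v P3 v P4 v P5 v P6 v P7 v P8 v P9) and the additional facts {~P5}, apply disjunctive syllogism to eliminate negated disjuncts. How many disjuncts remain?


Original disjuncts (9): P1, P2, P3, P4, P5, P6, P7, P8, P9
Negated (eliminate): ~P5
Remaining disjuncts: P1, P2, P3, P4, P6, P7, P8, P9
Count = 9 - 1 = 8

8


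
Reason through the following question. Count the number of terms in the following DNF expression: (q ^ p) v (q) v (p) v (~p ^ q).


A DNF formula is a disjunction of terms (conjunctions).
Terms are separated by v.
Counting the disjuncts: 4 terms.

4


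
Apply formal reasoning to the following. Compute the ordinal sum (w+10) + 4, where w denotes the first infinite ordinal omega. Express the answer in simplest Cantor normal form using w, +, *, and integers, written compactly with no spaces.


Compute (w+10) + 4.
Ordinal + is associative but NOT commutative; for finite n>0, n + w = w but w + n stays w+n.
By associativity: (w+10) + 4 = w + (10+4) = w+14.
Result = w+14

w+14


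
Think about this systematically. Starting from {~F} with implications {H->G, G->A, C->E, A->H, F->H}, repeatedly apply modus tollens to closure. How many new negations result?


Initial negated facts: {~F}
Apply modus tollens to closure:
  (no implication fires)
Final negated: {~F}
New negations: {(none)}
Count = 0

0


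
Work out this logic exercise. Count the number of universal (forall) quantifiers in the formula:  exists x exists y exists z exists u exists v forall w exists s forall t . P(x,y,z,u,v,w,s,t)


Quantifier prefix: exists x exists y exists z exists u exists v forall w exists s forall t
Mark each quantifier type:
  E E E E E U E U
Universal count = 2, Existential count = 6
Asked for universal (forall) quantifiers: 2

2


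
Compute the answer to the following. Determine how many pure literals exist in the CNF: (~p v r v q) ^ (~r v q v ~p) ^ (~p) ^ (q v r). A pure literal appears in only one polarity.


Check each variable for pure literal status:
p: pure negative
q: pure positive
r: mixed (not pure)
Pure literal count = 2

2


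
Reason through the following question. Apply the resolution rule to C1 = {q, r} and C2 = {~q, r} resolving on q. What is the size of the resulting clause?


Remove q from C1 and ~q from C2.
C1 remainder: {r}
C2 remainder: {r}
Union (resolvent): {r}
Resolvent has 1 literal(s).

1


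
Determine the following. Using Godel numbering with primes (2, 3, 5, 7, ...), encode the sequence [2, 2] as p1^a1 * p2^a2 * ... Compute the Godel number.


Encode each element as an exponent of the corresponding prime:
  2^2 = 4
  3^2 = 9
Product = 4 * 9 = 36

36


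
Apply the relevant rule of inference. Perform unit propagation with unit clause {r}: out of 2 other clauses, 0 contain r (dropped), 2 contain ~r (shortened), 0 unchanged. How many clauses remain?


Satisfied (removed): 0
Shortened (remain): 2
Unchanged (remain): 0
Remaining = 2 + 0 = 2

2


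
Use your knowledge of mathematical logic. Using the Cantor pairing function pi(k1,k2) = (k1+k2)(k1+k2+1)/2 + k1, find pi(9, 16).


k1 + k2 = 25
(k1+k2)(k1+k2+1)/2 = 25 * 26 / 2 = 325
pi = 325 + 9 = 334

334


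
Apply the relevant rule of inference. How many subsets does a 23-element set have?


The power set of a set with n elements has 2^n elements.
|P(S)| = 2^23 = 8388608

8388608


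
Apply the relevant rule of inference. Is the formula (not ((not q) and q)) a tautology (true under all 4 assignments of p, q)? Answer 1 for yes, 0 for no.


Check all 4 assignments:
p=0, q=0: 1
p=0, q=1: 1
p=1, q=0: 1
p=1, q=1: 1
Satisfying count = 4/4.
Tautology iff count = 4: yes.

1


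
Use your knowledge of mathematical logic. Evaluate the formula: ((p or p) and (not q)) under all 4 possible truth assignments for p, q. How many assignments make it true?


Check all 4 assignments:
p=0, q=0: 0
p=0, q=1: 0
p=1, q=0: 1
p=1, q=1: 0
Count of True = 1

1


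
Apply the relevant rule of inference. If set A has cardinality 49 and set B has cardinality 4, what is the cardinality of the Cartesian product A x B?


The Cartesian product A x B contains all ordered pairs (a, b).
|A x B| = |A| * |B| = 49 * 4 = 196

196


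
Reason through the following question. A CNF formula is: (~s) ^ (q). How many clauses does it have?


A CNF formula is a conjunction of clauses.
Clauses are separated by ^.
Counting the conjuncts: 2 clauses.

2


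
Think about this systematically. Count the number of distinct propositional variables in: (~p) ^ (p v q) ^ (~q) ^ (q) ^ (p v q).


Identify each variable that appears in the formula.
Variables found: p, q
Count = 2

2


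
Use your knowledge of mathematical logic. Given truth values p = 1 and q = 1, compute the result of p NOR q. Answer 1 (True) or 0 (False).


p = 1, q = 1
Operation: p NOR q
Evaluate: 1 NOR 1 = 0

0


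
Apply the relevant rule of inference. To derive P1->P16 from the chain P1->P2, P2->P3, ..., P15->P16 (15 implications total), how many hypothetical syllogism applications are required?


With 15 implications in a chain connecting 16 propositions:
P1->P2, P2->P3, ..., P15->P16
Steps needed = (number of implications) - 1 = 15 - 1 = 14

14


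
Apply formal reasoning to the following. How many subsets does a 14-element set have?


The power set of a set with n elements has 2^n elements.
|P(S)| = 2^14 = 16384

16384


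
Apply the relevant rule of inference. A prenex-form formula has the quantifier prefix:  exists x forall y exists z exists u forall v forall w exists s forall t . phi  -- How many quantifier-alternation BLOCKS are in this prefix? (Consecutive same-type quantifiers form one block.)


Quantifier-type sequence: E A E E A A E A  (A=forall, E=exists)
Group into maximal same-type runs:
  Ex1 | Ax1 | Ex2 | Ax2 | Ex1 | Ax1
Number of blocks = 6

6


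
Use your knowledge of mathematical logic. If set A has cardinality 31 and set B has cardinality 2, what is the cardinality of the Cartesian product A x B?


The Cartesian product A x B contains all ordered pairs (a, b).
|A x B| = |A| * |B| = 31 * 2 = 62

62


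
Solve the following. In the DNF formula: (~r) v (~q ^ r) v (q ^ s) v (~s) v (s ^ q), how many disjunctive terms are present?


A DNF formula is a disjunction of terms (conjunctions).
Terms are separated by v.
Counting the disjuncts: 5 terms.

5


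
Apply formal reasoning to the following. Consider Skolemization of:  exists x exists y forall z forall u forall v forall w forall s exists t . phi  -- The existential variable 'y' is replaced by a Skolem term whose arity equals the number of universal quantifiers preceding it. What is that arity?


Quantifier prefix: exists x exists y forall z forall u forall v forall w forall s exists t
'y' is existentially quantified at position 2.
No universal quantifiers precede it.
Skolem function arity = 0 (a Skolem constant)

0


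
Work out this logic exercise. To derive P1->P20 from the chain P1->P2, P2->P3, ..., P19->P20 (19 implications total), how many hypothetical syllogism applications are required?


With 19 implications in a chain connecting 20 propositions:
P1->P2, P2->P3, ..., P19->P20
Steps needed = (number of implications) - 1 = 19 - 1 = 18

18


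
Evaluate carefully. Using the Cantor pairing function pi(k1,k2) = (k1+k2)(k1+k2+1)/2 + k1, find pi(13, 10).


k1 + k2 = 23
(k1+k2)(k1+k2+1)/2 = 23 * 24 / 2 = 276
pi = 276 + 13 = 289

289


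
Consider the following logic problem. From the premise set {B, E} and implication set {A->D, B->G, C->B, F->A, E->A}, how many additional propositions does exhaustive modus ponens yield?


Initial facts: {B, E}
Apply modus ponens to closure:
  B and B->G  =>  G
  E and E->A  =>  A
  A and A->D  =>  D
Final known: {A, B, D, E, G}
New propositions: {A, D, G}
Count = 3

3


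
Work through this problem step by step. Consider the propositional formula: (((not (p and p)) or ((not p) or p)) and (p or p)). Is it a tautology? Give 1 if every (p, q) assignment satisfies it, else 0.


Check all 4 assignments:
p=0, q=0: 0
p=0, q=1: 0
p=1, q=0: 1
p=1, q=1: 1
Satisfying count = 2/4.
Tautology iff count = 4: no.

0


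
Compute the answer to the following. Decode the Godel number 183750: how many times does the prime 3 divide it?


Factorize 183750 by dividing by 3 repeatedly.
Division steps: 3 divides 183750 exactly 1 time(s).
Exponent of 3 = 1

1


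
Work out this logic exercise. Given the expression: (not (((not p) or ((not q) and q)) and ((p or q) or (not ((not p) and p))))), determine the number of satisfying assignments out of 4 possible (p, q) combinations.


Check all 4 assignments:
p=0, q=0: 0
p=0, q=1: 0
p=1, q=0: 1
p=1, q=1: 1
Count of True = 2

2


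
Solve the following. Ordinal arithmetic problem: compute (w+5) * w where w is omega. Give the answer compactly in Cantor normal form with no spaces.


Compute (w+5) * w.
Ordinal * is associative and left-distributive over +, but NOT commutative; for finite n>1, n*w = w but w*n stays w*n.
(w+5) * w = sup{(w+5)*k : k<w} = sup{w*k+5} = w^2 (the +5 tail is absorbed in the limit).
Result = w^2

w^2


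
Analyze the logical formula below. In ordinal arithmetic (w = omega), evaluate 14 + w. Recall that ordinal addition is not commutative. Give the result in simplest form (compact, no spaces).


Compute 14 + w.
Ordinal + is associative but NOT commutative; for finite n>0, n + w = w but w + n stays w+n.
Any finite left addend is absorbed by w on the right: 14 + w = w.
Result = w

w


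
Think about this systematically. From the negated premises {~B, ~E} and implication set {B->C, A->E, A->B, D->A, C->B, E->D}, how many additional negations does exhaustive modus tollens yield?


Initial negated facts: {~B, ~E}
Apply modus tollens to closure:
  ~E and A->E  =>  ~A
  ~A and D->A  =>  ~D
  ~B and C->B  =>  ~C
Final negated: {~A, ~B, ~C, ~D, ~E}
New negations: {~A, ~C, ~D}
Count = 3

3


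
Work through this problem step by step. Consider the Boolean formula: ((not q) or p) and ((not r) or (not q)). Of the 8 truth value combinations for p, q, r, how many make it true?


Evaluate all 8 assignments for p, q, r:
p=0, q=0, r=0: 1
p=0, q=0, r=1: 1
p=0, q=1, r=0: 0
p=0, q=1, r=1: 0
p=1, q=0, r=0: 1
p=1, q=0, r=1: 1
p=1, q=1, r=0: 1
p=1, q=1, r=1: 0
Satisfying count = 5

5


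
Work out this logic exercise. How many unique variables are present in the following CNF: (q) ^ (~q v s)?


Identify each variable that appears in the formula.
Variables found: q, s
Count = 2

2


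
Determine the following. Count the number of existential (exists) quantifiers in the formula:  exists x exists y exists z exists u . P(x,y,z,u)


Quantifier prefix: exists x exists y exists z exists u
Mark each quantifier type:
  E E E E
Universal count = 0, Existential count = 4
Asked for existential (exists) quantifiers: 4

4


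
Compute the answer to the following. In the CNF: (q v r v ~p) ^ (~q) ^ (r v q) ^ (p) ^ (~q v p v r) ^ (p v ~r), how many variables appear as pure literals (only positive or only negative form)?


Check each variable for pure literal status:
p: mixed (not pure)
q: mixed (not pure)
r: mixed (not pure)
Pure literal count = 0

0


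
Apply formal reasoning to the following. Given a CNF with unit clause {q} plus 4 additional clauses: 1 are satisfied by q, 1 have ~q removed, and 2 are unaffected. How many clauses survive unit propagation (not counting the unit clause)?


Satisfied (removed): 1
Shortened (remain): 1
Unchanged (remain): 2
Remaining = 1 + 2 = 3

3


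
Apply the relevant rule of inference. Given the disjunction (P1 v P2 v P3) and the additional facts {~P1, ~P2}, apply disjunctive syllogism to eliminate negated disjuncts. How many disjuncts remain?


Original disjuncts (3): P1, P2, P3
Negated (eliminate): ~P1, ~P2
Remaining disjuncts: P3
Count = 3 - 2 = 1

1


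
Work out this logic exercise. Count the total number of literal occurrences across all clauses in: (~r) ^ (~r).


Counting literals in each clause:
Clause 1: 1 literal(s)
Clause 2: 1 literal(s)
Total = 2

2


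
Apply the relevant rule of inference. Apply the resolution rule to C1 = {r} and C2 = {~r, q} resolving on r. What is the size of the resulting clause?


Remove r from C1 and ~r from C2.
C1 remainder: {}
C2 remainder: {q}
Union (resolvent): {q}
Resolvent has 1 literal(s).

1


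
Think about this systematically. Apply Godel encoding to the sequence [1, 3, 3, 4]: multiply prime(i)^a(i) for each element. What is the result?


Encode each element as an exponent of the corresponding prime:
  2^1 = 2
  3^3 = 27
  5^3 = 125
  7^4 = 2401
Product = 2 * 27 * 125 * 2401 = 16206750

16206750


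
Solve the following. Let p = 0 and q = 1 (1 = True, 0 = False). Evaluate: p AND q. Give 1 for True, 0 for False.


p = 0, q = 1
Operation: p AND q
Evaluate: 0 AND 1 = 0

0


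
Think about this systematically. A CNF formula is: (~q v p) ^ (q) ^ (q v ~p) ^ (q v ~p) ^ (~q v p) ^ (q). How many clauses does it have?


A CNF formula is a conjunction of clauses.
Clauses are separated by ^.
Counting the conjuncts: 6 clauses.

6


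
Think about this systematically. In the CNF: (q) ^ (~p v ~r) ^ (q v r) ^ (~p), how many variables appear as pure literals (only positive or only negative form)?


Check each variable for pure literal status:
p: pure negative
q: pure positive
r: mixed (not pure)
Pure literal count = 2

2


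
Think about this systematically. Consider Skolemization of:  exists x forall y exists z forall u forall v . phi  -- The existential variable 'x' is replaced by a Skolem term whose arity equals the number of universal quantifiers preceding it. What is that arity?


Quantifier prefix: exists x forall y exists z forall u forall v
'x' is existentially quantified at position 1.
No universal quantifiers precede it.
Skolem function arity = 0 (a Skolem constant)

0


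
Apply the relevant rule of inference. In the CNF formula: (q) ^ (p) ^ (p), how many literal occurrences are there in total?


Counting literals in each clause:
Clause 1: 1 literal(s)
Clause 2: 1 literal(s)
Clause 3: 1 literal(s)
Total = 3

3


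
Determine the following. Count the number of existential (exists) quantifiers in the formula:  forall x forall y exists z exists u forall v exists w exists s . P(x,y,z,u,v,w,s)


Quantifier prefix: forall x forall y exists z exists u forall v exists w exists s
Mark each quantifier type:
  U U E E U E E
Universal count = 3, Existential count = 4
Asked for existential (exists) quantifiers: 4

4


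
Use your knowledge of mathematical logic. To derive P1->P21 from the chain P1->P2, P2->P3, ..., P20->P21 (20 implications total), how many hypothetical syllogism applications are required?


With 20 implications in a chain connecting 21 propositions:
P1->P2, P2->P3, ..., P20->P21
Steps needed = (number of implications) - 1 = 20 - 1 = 19

19


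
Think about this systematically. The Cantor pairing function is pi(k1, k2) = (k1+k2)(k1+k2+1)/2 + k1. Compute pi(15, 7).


k1 + k2 = 22
(k1+k2)(k1+k2+1)/2 = 22 * 23 / 2 = 253
pi = 253 + 15 = 268

268


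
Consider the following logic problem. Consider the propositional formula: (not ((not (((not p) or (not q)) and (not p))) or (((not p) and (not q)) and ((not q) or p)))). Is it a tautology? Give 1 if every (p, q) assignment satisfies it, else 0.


Check all 4 assignments:
p=0, q=0: 0
p=0, q=1: 1
p=1, q=0: 0
p=1, q=1: 0
Satisfying count = 1/4.
Tautology iff count = 4: no.

0


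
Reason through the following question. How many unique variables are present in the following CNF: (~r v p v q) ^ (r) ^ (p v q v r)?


Identify each variable that appears in the formula.
Variables found: p, q, r
Count = 3

3


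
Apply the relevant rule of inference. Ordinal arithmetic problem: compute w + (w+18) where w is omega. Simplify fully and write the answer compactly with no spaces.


Compute w + (w+18).
Ordinal + is associative but NOT commutative; for finite n>0, n + w = w but w + n stays w+n.
w + (w+18) = (w+w) + 18 = w*2+18.
Result = w*2+18

w*2+18


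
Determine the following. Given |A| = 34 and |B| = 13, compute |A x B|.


The Cartesian product A x B contains all ordered pairs (a, b).
|A x B| = |A| * |B| = 34 * 13 = 442

442


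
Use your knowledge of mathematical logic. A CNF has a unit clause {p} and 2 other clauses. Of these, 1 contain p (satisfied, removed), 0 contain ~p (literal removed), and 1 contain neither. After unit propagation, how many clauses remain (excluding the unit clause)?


Satisfied (removed): 1
Shortened (remain): 0
Unchanged (remain): 1
Remaining = 0 + 1 = 1

1


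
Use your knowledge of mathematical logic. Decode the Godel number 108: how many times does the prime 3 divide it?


Factorize 108 by dividing by 3 repeatedly.
Division steps: 3 divides 108 exactly 3 time(s).
Exponent of 3 = 3

3


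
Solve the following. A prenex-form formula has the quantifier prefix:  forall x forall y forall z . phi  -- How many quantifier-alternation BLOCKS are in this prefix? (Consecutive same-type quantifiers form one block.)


Quantifier-type sequence: A A A  (A=forall, E=exists)
Group into maximal same-type runs:
  Ax3
Number of blocks = 1

1


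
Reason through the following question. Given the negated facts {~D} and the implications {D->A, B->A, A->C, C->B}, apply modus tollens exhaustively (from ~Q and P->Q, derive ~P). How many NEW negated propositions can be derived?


Initial negated facts: {~D}
Apply modus tollens to closure:
  (no implication fires)
Final negated: {~D}
New negations: {(none)}
Count = 0

0


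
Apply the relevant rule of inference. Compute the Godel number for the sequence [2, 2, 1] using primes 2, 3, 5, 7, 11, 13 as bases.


Encode each element as an exponent of the corresponding prime:
  2^2 = 4
  3^2 = 9
  5^1 = 5
Product = 4 * 9 * 5 = 180

180


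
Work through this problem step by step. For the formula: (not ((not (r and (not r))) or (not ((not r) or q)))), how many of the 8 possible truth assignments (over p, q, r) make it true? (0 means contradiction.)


Check all 8 assignments:
p=0, q=0, r=0: 0
p=0, q=0, r=1: 0
p=0, q=1, r=0: 0
p=0, q=1, r=1: 0
p=1, q=0, r=0: 0
p=1, q=0, r=1: 0
p=1, q=1, r=0: 0
p=1, q=1, r=1: 0
Count of True = 0

0


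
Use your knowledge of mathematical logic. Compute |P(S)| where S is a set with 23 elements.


The power set of a set with n elements has 2^n elements.
|P(S)| = 2^23 = 8388608

8388608


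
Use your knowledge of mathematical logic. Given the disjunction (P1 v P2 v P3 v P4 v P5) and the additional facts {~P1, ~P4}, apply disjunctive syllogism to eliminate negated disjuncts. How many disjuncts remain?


Original disjuncts (5): P1, P2, P3, P4, P5
Negated (eliminate): ~P1, ~P4
Remaining disjuncts: P2, P3, P5
Count = 5 - 2 = 3

3


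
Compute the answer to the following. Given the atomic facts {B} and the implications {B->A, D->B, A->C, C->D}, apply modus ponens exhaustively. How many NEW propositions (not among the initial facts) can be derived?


Initial facts: {B}
Apply modus ponens to closure:
  B and B->A  =>  A
  A and A->C  =>  C
  C and C->D  =>  D
Final known: {A, B, C, D}
New propositions: {A, C, D}
Count = 3

3


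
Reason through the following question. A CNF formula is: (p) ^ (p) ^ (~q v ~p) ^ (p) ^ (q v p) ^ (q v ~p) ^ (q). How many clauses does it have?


A CNF formula is a conjunction of clauses.
Clauses are separated by ^.
Counting the conjuncts: 7 clauses.

7


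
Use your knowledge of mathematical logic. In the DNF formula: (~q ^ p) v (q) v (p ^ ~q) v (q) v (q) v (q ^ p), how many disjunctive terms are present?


A DNF formula is a disjunction of terms (conjunctions).
Terms are separated by v.
Counting the disjuncts: 6 terms.

6


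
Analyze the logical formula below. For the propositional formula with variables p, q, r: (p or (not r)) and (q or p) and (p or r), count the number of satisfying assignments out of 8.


Evaluate all 8 assignments for p, q, r:
p=0, q=0, r=0: 0
p=0, q=0, r=1: 0
p=0, q=1, r=0: 0
p=0, q=1, r=1: 0
p=1, q=0, r=0: 1
p=1, q=0, r=1: 1
p=1, q=1, r=0: 1
p=1, q=1, r=1: 1
Satisfying count = 4

4


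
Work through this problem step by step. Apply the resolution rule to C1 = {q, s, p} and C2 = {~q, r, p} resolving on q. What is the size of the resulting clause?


Remove q from C1 and ~q from C2.
C1 remainder: {s, p}
C2 remainder: {r, p}
Union (resolvent): {p, r, s}
Resolvent has 3 literal(s).

3


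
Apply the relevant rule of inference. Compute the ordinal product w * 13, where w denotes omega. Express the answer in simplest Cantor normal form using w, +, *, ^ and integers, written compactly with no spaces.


Compute w * 13.
Ordinal * is associative and left-distributive over +, but NOT commutative; for finite n>1, n*w = w but w*n stays w*n.
w * 13 means 13 copies of w concatenated: w*13.
Result = w*13

w*13


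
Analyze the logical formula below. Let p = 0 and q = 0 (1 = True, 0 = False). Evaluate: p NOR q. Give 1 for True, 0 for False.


p = 0, q = 0
Operation: p NOR q
Evaluate: 0 NOR 0 = 1

1


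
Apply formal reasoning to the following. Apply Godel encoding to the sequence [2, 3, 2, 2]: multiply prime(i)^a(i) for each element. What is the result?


Encode each element as an exponent of the corresponding prime:
  2^2 = 4
  3^3 = 27
  5^2 = 25
  7^2 = 49
Product = 4 * 27 * 25 * 49 = 132300

132300


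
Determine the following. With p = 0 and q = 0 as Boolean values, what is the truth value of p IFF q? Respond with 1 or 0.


p = 0, q = 0
Operation: p IFF q
Evaluate: 0 IFF 0 = 1

1
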